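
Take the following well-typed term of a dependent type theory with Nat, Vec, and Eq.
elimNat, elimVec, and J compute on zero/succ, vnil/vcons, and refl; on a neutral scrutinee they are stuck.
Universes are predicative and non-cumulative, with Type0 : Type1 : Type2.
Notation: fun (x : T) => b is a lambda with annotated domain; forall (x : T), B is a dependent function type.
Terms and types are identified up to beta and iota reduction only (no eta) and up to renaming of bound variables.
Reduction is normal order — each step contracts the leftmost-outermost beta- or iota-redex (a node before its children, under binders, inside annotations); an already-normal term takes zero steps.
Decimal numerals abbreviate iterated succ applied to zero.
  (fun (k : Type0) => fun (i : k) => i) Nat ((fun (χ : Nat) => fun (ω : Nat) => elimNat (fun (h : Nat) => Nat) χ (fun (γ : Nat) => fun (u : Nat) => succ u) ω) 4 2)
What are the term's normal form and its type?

normal form:
  6
type:
  Nat
observation: reduction starts at a beta-redex, and 11 normal-order steps reach the normal form.


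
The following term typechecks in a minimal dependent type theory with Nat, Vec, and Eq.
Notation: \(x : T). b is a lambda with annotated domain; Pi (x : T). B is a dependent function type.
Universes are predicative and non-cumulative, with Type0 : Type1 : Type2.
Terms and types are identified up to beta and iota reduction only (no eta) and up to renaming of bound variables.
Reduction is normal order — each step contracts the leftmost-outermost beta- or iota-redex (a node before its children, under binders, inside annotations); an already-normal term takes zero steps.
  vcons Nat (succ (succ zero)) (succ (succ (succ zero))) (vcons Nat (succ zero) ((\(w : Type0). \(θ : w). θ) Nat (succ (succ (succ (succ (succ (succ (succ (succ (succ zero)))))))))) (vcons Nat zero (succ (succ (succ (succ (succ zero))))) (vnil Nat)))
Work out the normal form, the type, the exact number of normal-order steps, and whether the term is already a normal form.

resulting normal form:
  vcons Nat (succ (succ zero)) (succ (succ (succ zero))) (vcons Nat (succ zero) (succ (succ (succ (succ (succ (succ (succ (succ (succ zero))))))))) (vcons Nat zero (succ (succ (succ (succ (succ zero))))) (vnil Nat)))
type:
  Vec Nat (succ (succ (succ zero)))
reduction steps (normal order): 2
started in normal form: no
first contracted redex: a beta-redex


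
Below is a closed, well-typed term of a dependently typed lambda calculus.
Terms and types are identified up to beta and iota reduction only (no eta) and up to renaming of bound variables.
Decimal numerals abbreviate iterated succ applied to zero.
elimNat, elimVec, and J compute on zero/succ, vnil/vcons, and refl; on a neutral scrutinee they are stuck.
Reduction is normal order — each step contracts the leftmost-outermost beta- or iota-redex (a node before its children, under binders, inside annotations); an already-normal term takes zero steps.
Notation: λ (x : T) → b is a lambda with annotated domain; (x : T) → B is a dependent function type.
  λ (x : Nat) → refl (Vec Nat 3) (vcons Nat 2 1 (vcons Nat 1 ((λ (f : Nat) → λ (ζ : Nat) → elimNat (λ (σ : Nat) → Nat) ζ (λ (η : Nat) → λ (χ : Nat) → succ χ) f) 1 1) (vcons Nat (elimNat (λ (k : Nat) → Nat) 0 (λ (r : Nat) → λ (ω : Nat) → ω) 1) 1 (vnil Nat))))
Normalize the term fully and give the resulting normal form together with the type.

reduced normal form:
  λ (x : Nat) → refl (Vec Nat 3) (vcons Nat 2 1 (vcons Nat 1 2 (vcons Nat 0 1 (vnil Nat))))
the term's type:
  (x : Nat) → Eq (Vec Nat 3) (vcons Nat 2 1 (vcons Nat 1 2 (vcons Nat 0 1 (vnil Nat)))) (vcons Nat 2 1 (vcons Nat 1 2 (vcons Nat 0 1 (vnil Nat))))
observation: the term reaches its normal form after 10 normal-order steps.


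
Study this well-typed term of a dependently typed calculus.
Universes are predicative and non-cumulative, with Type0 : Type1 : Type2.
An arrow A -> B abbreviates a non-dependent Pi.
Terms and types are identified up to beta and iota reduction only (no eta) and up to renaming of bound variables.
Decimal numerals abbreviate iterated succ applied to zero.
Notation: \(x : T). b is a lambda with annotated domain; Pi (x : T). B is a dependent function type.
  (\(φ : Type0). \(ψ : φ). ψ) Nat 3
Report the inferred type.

type:
  Nat


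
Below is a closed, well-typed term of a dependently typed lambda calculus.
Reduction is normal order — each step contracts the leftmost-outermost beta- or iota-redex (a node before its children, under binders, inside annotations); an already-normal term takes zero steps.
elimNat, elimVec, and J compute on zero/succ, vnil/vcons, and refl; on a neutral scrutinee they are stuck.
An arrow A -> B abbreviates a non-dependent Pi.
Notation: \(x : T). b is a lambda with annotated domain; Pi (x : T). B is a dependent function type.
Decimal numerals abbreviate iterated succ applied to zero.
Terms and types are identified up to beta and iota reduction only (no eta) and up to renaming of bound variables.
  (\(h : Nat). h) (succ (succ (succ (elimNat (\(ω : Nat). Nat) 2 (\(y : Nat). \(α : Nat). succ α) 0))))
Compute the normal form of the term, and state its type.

normal form:
  5
the term's type:
  Nat
observation: the leftmost-outermost redex is a beta-redex, and normalization takes 2 steps.


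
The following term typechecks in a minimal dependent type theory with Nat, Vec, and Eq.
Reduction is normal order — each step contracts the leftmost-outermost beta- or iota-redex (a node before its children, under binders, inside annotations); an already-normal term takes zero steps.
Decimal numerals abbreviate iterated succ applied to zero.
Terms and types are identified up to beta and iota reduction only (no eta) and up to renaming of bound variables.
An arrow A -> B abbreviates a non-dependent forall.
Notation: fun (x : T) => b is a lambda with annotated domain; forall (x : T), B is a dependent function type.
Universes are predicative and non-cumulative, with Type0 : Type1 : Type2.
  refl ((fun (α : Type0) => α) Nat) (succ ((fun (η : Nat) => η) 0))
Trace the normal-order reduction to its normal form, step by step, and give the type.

normal-order reduction sequence:
  refl ((fun (α : Type0) => α) Nat) (succ ((fun (η : Nat) => η) 0))
  ~> refl Nat (succ ((fun (α : Nat) => α) 0))
  ~> refl Nat 1
inferred type:
  Eq Nat 1 1


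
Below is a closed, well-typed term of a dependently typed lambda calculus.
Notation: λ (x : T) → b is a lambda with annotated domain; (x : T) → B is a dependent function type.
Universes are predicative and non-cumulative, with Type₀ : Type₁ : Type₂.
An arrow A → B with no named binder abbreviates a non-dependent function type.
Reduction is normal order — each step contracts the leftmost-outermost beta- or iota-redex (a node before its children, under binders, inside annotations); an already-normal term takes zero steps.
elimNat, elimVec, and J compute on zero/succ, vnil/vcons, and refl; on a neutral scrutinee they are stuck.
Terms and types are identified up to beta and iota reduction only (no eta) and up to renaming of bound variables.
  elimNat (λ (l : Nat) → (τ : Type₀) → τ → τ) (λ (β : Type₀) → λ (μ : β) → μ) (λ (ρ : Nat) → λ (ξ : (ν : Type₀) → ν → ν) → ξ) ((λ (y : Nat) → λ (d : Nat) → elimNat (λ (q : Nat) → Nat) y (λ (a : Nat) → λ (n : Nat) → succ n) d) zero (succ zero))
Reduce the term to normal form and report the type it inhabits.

resulting normal form:
  λ (l : Type₀) → λ (τ : l) → τ
the term's type:
  (l : Type₀) → l → l


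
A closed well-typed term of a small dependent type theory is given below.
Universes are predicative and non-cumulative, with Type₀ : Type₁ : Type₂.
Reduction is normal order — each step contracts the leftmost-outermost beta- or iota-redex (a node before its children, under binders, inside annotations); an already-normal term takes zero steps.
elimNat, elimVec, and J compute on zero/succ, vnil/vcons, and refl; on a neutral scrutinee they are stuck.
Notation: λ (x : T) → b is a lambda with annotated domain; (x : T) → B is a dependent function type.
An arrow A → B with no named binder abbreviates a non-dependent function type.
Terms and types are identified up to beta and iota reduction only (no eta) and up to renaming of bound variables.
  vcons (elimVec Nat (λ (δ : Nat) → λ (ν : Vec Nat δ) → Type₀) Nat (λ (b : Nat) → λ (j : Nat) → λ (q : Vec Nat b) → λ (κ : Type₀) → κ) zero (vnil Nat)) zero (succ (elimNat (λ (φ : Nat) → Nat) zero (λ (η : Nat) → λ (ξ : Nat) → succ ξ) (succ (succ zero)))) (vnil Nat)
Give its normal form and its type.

reduced normal form:
  vcons Nat zero (succ (succ (succ zero))) (vnil Nat)
type:
  Vec Nat (succ zero)


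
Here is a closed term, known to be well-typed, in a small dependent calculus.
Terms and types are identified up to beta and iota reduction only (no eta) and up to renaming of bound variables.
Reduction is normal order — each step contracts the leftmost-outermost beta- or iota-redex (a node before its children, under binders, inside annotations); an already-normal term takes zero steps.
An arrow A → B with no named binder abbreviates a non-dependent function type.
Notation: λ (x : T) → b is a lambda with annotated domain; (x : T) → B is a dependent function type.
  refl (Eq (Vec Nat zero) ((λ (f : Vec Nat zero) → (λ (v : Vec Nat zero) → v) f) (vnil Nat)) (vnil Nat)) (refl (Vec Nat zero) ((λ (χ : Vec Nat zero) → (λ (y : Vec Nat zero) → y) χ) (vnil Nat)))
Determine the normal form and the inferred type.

resulting normal form:
  refl (Eq (Vec Nat zero) (vnil Nat) (vnil Nat)) (refl (Vec Nat zero) (vnil Nat))
inferred type:
  Eq (Eq (Vec Nat zero) (vnil Nat) (vnil Nat)) (refl (Vec Nat zero) (vnil Nat)) (refl (Vec Nat zero) (vnil Nat))


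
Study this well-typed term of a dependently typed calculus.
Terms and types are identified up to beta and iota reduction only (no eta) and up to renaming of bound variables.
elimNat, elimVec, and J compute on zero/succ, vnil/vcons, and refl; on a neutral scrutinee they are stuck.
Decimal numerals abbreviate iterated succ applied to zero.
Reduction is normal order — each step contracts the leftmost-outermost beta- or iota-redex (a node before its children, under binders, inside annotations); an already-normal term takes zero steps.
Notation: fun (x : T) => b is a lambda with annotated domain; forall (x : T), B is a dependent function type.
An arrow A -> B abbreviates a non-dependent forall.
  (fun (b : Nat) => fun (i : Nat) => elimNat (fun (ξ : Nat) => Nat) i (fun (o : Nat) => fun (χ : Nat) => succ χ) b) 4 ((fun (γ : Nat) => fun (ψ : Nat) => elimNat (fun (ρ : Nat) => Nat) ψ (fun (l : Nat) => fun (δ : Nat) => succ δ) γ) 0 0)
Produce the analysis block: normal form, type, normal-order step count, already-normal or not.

resulting normal form:
  4
inferred type:
  Nat
reduction steps (normal order): 18
started in normal form: no
first redex: a beta-redex


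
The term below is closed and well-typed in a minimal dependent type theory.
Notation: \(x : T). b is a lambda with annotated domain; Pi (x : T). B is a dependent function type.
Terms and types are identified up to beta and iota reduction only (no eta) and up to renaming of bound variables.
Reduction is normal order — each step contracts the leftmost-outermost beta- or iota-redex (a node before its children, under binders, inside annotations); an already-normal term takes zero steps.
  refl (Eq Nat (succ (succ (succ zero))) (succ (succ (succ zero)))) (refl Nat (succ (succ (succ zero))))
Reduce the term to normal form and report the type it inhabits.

normal form:
  refl (Eq Nat (succ (succ (succ zero))) (succ (succ (succ zero)))) (refl Nat (succ (succ (succ zero))))
the term's type:
  Eq (Eq Nat (succ (succ (succ zero))) (succ (succ (succ zero)))) (refl Nat (succ (succ (succ zero)))) (refl Nat (succ (succ (succ zero))))
observation: no redex remains anywhere in the term; it is its own normal form.


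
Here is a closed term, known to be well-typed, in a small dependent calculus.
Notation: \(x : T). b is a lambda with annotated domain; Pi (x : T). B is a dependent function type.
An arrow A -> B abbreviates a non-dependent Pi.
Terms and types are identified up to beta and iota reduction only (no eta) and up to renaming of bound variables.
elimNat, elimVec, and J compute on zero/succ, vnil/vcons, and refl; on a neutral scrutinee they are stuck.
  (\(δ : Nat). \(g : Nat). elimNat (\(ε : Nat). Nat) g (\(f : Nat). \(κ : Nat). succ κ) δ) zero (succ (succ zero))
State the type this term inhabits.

the term's type:
  Nat


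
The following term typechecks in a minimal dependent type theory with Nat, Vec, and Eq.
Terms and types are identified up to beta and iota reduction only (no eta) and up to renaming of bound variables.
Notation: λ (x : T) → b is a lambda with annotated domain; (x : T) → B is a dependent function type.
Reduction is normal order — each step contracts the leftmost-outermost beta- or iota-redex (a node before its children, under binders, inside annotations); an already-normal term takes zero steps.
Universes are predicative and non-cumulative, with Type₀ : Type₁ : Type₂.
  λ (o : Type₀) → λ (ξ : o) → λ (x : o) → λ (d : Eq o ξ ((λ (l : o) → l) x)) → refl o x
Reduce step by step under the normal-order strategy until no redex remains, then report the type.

normal-order reduction:
  λ (o : Type₀) → λ (ξ : o) → λ (x : o) → λ (d : Eq o ξ ((λ (l : o) → l) x)) → refl o x
  ~> λ (o : Type₀) → λ (ξ : o) → λ (x : o) → λ (d : Eq o ξ x) → refl o x
inferred type:
  (o : Type₀) → (ξ : o) → (x : o) → (d : Eq o ξ x) → Eq o x x


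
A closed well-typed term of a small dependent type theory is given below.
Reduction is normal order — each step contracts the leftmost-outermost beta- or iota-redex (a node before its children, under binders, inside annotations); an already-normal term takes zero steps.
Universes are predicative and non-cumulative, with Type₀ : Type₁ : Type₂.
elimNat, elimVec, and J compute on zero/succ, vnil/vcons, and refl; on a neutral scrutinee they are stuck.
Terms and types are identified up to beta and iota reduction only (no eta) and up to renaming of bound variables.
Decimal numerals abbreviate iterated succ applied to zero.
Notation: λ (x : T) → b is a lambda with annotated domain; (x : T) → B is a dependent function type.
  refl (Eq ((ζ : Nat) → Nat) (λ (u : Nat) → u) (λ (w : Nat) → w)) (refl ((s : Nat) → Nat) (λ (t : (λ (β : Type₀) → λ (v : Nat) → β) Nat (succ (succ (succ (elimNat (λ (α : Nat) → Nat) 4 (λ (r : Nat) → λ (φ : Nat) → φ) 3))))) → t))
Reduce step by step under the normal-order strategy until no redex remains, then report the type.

reduction (normal order):
  refl (Eq ((ζ : Nat) → Nat) (λ (u : Nat) → u) (λ (w : Nat) → w)) (refl ((s : Nat) → Nat) (λ (t : (λ (β : Type₀) → λ (v : Nat) → β) Nat (succ (succ (succ (elimNat (λ (α : Nat) → Nat) 4 (λ (r : Nat) → λ (φ : Nat) → φ) 3))))) → t))
  ~> refl (Eq ((ζ : Nat) → Nat) (λ (u : Nat) → u) (λ (w : Nat) → w)) (refl ((s : Nat) → Nat) (λ (t : (λ (β : Nat) → Nat) (succ (succ (succ (elimNat (λ (v : Nat) → Nat) 4 (λ (α : Nat) → λ (r : Nat) → r) 3))))) → t))
  ~> refl (Eq ((ζ : Nat) → Nat) (λ (u : Nat) → u) (λ (w : Nat) → w)) (refl ((s : Nat) → Nat) (λ (t : Nat) → t))
type:
  Eq (Eq ((ζ : Nat) → Nat) (λ (u : Nat) → u) (λ (w : Nat) → w)) (refl ((s : Nat) → Nat) (λ (t : Nat) → t)) (refl ((β : Nat) → Nat) (λ (v : Nat) → v))


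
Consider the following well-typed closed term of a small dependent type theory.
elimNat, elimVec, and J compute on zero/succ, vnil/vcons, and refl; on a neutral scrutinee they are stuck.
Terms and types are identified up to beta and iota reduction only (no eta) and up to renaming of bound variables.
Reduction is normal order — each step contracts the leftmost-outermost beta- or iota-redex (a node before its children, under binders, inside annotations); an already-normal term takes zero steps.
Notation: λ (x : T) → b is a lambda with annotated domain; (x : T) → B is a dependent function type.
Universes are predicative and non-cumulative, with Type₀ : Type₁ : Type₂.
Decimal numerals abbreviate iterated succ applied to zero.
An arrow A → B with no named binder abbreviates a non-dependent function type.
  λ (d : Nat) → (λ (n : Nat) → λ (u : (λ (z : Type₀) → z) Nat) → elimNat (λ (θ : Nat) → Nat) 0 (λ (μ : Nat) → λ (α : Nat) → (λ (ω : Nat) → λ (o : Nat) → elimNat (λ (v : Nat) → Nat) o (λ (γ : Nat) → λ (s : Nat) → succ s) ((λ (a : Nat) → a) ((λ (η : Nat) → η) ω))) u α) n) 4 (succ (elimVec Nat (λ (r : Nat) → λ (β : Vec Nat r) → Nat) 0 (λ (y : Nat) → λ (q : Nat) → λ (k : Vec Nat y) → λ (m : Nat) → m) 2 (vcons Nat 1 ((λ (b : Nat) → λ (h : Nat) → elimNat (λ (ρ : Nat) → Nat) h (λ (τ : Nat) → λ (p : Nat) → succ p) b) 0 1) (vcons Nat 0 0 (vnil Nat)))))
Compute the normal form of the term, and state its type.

normal form:
  λ (d : Nat) → 4
type:
  Nat → Nat
observation: contracting a beta-redex first, the term normalizes in 91 steps.


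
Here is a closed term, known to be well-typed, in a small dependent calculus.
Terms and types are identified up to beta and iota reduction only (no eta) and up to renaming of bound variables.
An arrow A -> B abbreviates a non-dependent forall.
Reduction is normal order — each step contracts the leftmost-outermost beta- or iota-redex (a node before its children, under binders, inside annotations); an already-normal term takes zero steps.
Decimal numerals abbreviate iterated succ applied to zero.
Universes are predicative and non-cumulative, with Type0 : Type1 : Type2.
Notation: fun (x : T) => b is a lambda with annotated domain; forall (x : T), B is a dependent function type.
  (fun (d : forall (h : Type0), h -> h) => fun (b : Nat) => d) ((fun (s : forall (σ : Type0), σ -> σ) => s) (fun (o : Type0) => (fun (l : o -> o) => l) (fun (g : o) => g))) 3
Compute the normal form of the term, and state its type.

resulting normal form:
  fun (d : Type0) => fun (h : d) => h
inferred type:
  forall (d : Type0), d -> d
observation: the first redex contracted is a beta-redex; the normal form is reached in 4 normal-order steps.


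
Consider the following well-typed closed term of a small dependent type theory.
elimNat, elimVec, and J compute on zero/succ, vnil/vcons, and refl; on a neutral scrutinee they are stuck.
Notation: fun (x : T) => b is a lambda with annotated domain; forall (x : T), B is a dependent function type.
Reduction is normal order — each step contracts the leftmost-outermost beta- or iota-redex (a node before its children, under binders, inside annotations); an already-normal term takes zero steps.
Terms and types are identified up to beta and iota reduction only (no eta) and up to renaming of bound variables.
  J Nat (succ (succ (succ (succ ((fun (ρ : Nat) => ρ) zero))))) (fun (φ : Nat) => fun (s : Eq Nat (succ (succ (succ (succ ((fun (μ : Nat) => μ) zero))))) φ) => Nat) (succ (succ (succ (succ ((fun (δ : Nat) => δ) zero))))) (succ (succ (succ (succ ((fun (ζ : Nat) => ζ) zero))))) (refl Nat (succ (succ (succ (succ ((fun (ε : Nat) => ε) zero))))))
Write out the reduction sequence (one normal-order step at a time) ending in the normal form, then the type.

reduction (normal order):
  J Nat (succ (succ (succ (succ ((fun (ρ : Nat) => ρ) zero))))) (fun (φ : Nat) => fun (s : Eq Nat (succ (succ (succ (succ ((fun (μ : Nat) => μ) zero))))) φ) => Nat) (succ (succ (succ (succ ((fun (δ : Nat) => δ) zero))))) (succ (succ (succ (succ ((fun (ζ : Nat) => ζ) zero))))) (refl Nat (succ (succ (succ (succ ((fun (ε : Nat) => ε) zero))))))
  ~> succ (succ (succ (succ ((fun (ρ : Nat) => ρ) zero))))
  ~> succ (succ (succ (succ zero)))
inferred type:
  Nat


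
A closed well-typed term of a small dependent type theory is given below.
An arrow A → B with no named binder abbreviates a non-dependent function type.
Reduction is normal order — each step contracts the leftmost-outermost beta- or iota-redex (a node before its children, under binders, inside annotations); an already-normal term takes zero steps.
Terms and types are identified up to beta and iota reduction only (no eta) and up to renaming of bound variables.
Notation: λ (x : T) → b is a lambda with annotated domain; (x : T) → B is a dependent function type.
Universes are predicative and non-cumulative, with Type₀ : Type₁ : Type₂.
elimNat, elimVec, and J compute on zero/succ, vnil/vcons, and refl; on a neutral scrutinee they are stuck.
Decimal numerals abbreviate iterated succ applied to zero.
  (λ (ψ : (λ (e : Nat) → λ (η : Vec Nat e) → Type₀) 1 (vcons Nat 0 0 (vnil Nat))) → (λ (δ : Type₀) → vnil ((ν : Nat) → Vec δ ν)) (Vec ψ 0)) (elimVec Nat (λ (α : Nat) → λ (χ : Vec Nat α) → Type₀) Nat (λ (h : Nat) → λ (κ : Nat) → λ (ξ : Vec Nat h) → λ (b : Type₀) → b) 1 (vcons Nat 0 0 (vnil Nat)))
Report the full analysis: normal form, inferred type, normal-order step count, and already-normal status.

resulting normal form:
  vnil ((ψ : Nat) → Vec (Vec Nat 0) ψ)
the term's type:
  Vec ((ψ : Nat) → Vec (Vec Nat 0) ψ) 0
normal-order step count: 8
term was already normal: no
first contracted redex: a beta-redex


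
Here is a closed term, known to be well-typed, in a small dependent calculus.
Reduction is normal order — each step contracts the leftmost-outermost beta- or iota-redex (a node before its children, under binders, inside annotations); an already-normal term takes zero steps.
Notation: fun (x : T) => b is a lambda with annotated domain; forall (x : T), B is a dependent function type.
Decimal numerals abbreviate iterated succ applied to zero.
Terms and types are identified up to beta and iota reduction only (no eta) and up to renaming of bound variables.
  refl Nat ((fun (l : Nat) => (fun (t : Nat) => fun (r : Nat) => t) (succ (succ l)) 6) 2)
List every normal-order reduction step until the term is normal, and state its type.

normal-order reduction sequence:
  refl Nat ((fun (l : Nat) => (fun (t : Nat) => fun (r : Nat) => t) (succ (succ l)) 6) 2)
  ~> refl Nat ((fun (l : Nat) => fun (t : Nat) => l) 4 6)
  ~> refl Nat ((fun (l : Nat) => 4) 6)
  ~> refl Nat 4
inferred type:
  Eq Nat 4 4


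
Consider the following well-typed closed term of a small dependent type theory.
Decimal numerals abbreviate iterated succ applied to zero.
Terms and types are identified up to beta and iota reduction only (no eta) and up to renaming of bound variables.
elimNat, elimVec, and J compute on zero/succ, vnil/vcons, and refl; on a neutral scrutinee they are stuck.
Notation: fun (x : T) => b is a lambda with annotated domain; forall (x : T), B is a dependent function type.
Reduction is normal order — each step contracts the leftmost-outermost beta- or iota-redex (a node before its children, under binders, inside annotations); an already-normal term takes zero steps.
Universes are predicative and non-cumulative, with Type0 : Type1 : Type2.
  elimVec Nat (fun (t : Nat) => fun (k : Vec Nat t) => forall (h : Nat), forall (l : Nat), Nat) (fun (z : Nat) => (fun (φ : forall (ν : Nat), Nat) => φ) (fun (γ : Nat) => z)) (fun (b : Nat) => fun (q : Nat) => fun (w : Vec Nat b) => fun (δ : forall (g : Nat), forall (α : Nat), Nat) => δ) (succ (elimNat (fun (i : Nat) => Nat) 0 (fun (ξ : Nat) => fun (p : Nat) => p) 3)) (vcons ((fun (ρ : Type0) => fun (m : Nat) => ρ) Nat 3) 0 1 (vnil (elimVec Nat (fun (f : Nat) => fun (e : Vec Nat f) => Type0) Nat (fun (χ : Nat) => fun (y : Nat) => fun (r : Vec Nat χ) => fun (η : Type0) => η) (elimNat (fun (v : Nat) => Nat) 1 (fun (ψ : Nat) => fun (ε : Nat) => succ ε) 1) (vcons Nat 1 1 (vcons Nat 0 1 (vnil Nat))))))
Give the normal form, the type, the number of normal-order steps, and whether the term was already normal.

resulting normal form:
  fun (t : Nat) => fun (k : Nat) => t
type:
  forall (t : Nat), forall (k : Nat), Nat
normal-order step count: 7
already normal: no
first contracted redex: an elimVec iota-redex


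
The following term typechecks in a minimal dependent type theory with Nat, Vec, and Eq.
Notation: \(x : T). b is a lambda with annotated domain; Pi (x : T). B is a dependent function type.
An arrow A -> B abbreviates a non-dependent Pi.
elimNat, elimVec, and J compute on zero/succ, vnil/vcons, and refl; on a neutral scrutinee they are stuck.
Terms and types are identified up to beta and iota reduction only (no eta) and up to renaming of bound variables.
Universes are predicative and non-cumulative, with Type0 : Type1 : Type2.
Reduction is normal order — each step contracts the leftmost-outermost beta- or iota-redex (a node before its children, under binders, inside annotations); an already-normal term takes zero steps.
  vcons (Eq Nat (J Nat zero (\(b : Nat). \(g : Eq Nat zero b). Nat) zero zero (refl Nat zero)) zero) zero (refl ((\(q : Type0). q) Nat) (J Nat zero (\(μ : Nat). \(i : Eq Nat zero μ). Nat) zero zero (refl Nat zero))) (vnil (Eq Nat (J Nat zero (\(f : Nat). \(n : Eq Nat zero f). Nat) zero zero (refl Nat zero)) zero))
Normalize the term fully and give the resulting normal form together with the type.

reduced normal form:
  vcons (Eq Nat zero zero) zero (refl Nat zero) (vnil (Eq Nat zero zero))
the term's type:
  Vec (Eq Nat zero zero) (succ zero)
observation: the first redex contracted is a J iota-redex; the normal form is reached in 4 normal-order steps.


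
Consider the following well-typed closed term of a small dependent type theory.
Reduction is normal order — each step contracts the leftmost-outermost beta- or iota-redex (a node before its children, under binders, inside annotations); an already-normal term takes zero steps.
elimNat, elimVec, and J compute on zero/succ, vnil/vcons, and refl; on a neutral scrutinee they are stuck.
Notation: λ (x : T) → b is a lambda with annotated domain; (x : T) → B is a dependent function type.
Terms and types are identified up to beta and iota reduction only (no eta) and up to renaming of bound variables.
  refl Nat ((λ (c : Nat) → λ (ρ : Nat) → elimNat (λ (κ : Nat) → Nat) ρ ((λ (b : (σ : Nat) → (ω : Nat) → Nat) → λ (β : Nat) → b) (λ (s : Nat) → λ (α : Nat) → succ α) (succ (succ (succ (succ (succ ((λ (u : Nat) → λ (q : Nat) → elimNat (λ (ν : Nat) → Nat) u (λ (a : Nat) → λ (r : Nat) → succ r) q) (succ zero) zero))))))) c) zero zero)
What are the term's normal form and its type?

reduced normal form:
  refl Nat zero
inferred type:
  Eq Nat zero zero
observation: normalization takes exactly 3 steps under the normal-order strategy.


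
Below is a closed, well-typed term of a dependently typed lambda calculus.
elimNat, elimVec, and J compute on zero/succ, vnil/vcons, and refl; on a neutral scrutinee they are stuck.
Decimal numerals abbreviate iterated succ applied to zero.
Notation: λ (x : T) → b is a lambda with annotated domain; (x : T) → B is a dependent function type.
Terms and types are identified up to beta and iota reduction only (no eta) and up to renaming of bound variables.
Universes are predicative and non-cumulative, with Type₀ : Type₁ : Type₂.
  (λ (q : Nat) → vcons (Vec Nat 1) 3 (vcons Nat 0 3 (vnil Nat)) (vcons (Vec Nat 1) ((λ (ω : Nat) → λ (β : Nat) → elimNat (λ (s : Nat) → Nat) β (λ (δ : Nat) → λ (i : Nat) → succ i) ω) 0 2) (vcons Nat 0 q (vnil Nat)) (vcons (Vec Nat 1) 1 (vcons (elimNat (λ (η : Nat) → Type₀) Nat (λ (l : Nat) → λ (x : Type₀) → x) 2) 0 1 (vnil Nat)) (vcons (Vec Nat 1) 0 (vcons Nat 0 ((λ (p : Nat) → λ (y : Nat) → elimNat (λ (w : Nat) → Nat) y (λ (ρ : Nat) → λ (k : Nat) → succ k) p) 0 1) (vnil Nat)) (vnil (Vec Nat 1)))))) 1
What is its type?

the term's type:
  Vec (Vec Nat 1) 4


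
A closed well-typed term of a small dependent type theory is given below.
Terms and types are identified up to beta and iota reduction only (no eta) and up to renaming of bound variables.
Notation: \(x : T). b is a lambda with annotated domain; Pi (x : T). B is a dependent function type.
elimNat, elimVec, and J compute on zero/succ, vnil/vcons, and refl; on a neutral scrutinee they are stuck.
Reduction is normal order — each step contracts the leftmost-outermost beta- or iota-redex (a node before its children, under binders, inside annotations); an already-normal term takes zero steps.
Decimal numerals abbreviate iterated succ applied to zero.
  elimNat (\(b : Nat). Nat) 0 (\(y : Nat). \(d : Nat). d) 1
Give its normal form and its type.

reduced normal form:
  0
type:
  Nat


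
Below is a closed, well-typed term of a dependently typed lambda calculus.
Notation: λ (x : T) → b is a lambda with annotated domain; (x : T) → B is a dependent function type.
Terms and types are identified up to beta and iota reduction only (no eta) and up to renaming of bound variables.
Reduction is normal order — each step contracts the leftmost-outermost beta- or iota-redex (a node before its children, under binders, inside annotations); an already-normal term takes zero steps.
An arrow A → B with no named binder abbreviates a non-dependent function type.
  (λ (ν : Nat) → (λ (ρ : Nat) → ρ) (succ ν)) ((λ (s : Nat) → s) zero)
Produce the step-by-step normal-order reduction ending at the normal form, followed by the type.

reduction (normal order):
  (λ (ν : Nat) → (λ (ρ : Nat) → ρ) (succ ν)) ((λ (s : Nat) → s) zero)
  ~> (λ (ν : Nat) → ν) (succ ((λ (ρ : Nat) → ρ) zero))
  ~> succ ((λ (ν : Nat) → ν) zero)
  ~> succ zero
type:
  Nat


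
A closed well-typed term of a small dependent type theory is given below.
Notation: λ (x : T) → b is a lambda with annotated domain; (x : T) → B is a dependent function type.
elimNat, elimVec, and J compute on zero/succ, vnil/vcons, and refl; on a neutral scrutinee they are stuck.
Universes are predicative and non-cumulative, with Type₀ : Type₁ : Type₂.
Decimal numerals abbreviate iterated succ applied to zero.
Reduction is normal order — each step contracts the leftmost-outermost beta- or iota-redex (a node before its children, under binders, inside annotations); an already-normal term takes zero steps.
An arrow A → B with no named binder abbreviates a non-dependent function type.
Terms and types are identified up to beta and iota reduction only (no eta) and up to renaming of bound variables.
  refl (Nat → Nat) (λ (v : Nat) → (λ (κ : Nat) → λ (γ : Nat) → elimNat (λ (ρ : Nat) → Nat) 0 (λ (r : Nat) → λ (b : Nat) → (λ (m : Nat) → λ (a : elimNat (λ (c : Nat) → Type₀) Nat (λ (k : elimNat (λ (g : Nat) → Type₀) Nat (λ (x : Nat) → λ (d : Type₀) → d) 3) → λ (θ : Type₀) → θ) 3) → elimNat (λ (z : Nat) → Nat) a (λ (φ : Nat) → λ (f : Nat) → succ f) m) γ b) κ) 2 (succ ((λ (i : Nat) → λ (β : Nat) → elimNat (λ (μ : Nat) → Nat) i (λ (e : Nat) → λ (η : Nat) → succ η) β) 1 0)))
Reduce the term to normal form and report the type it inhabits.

normal form:
  refl (Nat → Nat) (λ (v : Nat) → 4)
the term's type:
  Eq (Nat → Nat) (λ (v : Nat) → 4) (λ (κ : Nat) → 4)


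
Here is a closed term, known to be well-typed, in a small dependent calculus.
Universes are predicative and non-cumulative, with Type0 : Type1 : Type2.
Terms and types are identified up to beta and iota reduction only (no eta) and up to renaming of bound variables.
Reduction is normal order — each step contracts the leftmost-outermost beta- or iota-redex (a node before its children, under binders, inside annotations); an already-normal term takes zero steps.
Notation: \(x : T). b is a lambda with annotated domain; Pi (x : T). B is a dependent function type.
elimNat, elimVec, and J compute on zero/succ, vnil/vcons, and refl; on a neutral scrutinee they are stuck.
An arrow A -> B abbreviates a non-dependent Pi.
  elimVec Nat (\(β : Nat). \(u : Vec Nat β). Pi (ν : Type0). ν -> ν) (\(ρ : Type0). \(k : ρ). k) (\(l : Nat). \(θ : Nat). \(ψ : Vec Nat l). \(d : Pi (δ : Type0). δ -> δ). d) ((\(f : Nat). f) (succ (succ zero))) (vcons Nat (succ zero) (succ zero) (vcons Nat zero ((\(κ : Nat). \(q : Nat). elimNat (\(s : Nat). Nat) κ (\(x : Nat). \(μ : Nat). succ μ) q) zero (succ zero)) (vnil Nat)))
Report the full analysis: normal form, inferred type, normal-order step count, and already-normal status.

normal form:
  \(β : Type0). \(u : β). u
the term's type:
  Pi (β : Type0). β -> β
reduction steps (normal order): 11
already normal: no
first contracted redex: an elimVec iota-redex


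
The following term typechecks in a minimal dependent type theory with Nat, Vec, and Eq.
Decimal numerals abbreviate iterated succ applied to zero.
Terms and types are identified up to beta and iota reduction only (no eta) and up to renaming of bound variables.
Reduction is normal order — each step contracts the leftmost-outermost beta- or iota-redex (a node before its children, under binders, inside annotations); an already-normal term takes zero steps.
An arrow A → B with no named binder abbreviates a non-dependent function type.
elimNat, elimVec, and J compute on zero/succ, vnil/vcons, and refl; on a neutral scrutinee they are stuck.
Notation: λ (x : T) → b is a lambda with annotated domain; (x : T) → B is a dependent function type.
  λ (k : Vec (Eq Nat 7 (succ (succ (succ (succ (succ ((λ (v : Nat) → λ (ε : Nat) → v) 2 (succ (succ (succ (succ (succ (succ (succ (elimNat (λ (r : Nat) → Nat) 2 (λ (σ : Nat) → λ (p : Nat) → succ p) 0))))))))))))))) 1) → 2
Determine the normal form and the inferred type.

reduced normal form:
  λ (k : Vec (Eq Nat 7 7) 1) → 2
type:
  Vec (Eq Nat 7 7) 1 → Nat


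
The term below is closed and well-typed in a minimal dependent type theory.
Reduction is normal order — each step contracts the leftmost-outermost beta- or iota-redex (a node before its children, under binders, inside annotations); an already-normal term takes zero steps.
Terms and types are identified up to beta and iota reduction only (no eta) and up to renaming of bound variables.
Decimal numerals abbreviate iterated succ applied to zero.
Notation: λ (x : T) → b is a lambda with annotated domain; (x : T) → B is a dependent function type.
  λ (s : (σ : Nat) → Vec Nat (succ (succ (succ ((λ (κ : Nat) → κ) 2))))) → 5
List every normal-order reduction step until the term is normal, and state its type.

normal-order reduction:
  λ (s : (σ : Nat) → Vec Nat (succ (succ (succ ((λ (κ : Nat) → κ) 2))))) → 5
  ~> λ (s : (σ : Nat) → Vec Nat 5) → 5
type:
  (s : (σ : Nat) → Vec Nat 5) → Nat


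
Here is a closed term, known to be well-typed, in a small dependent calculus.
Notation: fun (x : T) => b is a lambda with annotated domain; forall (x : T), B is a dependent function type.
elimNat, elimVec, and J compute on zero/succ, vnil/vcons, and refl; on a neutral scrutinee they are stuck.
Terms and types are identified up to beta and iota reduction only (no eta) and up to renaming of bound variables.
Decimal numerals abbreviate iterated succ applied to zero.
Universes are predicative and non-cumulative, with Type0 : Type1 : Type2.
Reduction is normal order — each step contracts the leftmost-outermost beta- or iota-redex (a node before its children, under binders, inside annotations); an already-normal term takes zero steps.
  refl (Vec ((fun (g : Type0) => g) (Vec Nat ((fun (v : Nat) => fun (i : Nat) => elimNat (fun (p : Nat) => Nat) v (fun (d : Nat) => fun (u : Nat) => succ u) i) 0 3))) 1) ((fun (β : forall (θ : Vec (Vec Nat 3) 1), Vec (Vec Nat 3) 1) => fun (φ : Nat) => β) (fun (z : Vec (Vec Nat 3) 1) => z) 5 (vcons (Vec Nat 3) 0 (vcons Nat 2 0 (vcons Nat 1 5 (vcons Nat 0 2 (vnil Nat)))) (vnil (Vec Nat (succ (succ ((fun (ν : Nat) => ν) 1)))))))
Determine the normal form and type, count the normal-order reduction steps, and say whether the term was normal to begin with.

normal form:
  refl (Vec (Vec Nat 3) 1) (vcons (Vec Nat 3) 0 (vcons Nat 2 0 (vcons Nat 1 5 (vcons Nat 0 2 (vnil Nat)))) (vnil (Vec Nat 3)))
inferred type:
  Eq (Vec (Vec Nat 3) 1) (vcons (Vec Nat 3) 0 (vcons Nat 2 0 (vcons Nat 1 5 (vcons Nat 0 2 (vnil Nat)))) (vnil (Vec Nat 3))) (vcons (Vec Nat 3) 0 (vcons Nat 2 0 (vcons Nat 1 5 (vcons Nat 0 2 (vnil Nat)))) (vnil (Vec Nat 3)))
steps to reach normal form (normal order): 17
term was already normal: no
first contracted redex: a beta-redex


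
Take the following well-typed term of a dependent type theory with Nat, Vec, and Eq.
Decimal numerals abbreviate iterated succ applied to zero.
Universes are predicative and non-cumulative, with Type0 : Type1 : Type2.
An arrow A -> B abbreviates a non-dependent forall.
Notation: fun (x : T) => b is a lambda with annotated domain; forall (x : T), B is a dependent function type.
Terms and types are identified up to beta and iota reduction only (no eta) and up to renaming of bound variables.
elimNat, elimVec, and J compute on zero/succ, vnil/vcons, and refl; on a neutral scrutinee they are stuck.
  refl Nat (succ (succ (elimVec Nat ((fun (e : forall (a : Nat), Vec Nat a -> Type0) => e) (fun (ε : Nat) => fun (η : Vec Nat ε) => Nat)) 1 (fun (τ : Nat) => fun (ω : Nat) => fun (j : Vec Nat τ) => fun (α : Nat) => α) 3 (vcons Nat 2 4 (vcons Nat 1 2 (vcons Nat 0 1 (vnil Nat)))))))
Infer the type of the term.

the term's type:
  Eq Nat 3 3


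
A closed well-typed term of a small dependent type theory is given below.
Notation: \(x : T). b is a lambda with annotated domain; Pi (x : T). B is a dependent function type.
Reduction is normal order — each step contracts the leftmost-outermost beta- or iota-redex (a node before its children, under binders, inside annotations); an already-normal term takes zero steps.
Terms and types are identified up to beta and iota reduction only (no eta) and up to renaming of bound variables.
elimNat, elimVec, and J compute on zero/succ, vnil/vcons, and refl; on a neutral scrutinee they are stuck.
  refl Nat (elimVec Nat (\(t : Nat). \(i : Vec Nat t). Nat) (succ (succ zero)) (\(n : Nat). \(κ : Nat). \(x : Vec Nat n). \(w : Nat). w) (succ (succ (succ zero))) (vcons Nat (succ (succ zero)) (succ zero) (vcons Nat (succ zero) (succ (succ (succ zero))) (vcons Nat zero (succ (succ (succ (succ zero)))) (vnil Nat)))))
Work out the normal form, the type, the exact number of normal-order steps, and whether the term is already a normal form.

reduced normal form:
  refl Nat (succ (succ zero))
inferred type:
  Eq Nat (succ (succ zero)) (succ (succ zero))
steps to reach normal form (normal order): 16
already normal: no
first contracted redex: an elimVec iota-redex


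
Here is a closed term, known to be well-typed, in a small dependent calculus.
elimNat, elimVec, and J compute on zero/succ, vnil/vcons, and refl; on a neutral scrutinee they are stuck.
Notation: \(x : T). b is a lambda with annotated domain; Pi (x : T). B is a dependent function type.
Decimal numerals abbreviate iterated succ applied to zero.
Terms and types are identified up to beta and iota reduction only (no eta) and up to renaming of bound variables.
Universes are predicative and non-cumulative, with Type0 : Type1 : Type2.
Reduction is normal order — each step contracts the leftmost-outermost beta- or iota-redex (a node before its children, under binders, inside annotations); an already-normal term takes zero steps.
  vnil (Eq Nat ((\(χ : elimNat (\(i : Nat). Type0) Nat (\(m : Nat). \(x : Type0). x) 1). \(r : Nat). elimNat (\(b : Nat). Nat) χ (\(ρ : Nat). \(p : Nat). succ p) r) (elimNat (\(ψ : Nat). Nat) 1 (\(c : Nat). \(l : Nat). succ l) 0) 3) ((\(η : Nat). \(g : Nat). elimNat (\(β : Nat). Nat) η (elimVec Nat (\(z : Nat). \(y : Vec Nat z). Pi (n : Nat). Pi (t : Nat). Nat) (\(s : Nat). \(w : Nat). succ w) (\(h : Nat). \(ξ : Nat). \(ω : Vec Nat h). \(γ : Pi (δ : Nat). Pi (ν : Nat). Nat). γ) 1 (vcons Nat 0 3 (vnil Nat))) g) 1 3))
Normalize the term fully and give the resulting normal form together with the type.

resulting normal form:
  vnil (Eq Nat 4 4)
inferred type:
  Vec (Eq Nat 4 4) 0
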